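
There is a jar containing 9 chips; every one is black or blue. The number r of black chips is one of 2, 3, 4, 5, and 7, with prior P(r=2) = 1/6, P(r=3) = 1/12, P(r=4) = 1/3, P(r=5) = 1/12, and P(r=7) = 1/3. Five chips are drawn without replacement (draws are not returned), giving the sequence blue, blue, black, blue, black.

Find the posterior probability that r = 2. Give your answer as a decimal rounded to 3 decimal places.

0.171

Under each hypothesis, the probability of the observed sequence is: P(data | r = 2) = (7/9)(6/8)(2/7)(5/6)(1/5) = 0.027778; P(data | r = 3) = (6/9)(5/8)(3/7)(4/6)(2/5) = 0.047619; P(data | r = 4) = (5/9)(4/8)(4/7)(3/6)(3/5) = 0.047619; P(data | r = 5) = (4/9)(3/8)(5/7)(2/6)(4/5) = 0.031746; P(data | r = 7) = (2/9)(1/8)(7/7)(0/6) = 0.
Weighting by the prior gives 1/6 · 0.027778 = 0.0046296, 1/12 · 0.047619 = 0.0039683, 1/3 · 0.047619 = 0.015873, 1/12 · 0.031746 = 0.0026455, 1/3 · 0 = 0; summing to 0.027116.
Therefore the posterior P(r = 2 | data) = (0.0046296) / (0.027116) = 0.17073.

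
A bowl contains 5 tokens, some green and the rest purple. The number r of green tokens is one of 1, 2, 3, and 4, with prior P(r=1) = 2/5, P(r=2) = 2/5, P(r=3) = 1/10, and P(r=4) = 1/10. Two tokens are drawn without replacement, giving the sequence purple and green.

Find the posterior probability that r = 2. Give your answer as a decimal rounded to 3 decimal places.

0.480

For each hypothesis, P(data | H) works out to: P(data | r = 1) = (4/5)(1/4) = 1/5; P(data | r = 2) = (3/5)(2/4) = 3/10; P(data | r = 3) = (2/5)(3/4) = 3/10; P(data | r = 4) = (1/5)(4/4) = 1/5.
Weighting by the prior gives 2/5 · 1/5 = 2/25, 2/5 · 3/10 = 3/25, 1/10 · 3/10 = 3/100, 1/10 · 1/5 = 1/50; summing to 1/4.
By Bayes' rule, P(r = 2 | data) = (3/25) / (1/4) = 12/25.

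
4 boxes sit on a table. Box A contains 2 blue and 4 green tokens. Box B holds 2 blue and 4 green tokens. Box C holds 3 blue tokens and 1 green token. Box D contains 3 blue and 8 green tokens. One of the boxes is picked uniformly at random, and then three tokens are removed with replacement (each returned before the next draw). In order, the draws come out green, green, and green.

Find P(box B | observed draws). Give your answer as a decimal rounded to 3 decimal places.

For each hypothesis, P(data | H) works out to: P(data | box A) = (4/6)(4/6)(4/6) = 0.2963; P(data | box B) = (4/6)(4/6)(4/6) = 0.2963; P(data | box C) = (1/4)(1/4)(1/4) = 0.015625; P(data | box D) = (8/11)(8/11)(8/11) = 0.38467.
Multiplying each by its prior: 1/4 · 0.2963 = 0.074074, 1/4 · 0.2963 = 0.074074, 1/4 · 0.015625 = 0.0039062, 1/4 · 0.38467 = 0.096168; summing to 0.24822.
Therefore the posterior P(box B | data) = (0.074074) / (0.24822) = 0.29842.

0.298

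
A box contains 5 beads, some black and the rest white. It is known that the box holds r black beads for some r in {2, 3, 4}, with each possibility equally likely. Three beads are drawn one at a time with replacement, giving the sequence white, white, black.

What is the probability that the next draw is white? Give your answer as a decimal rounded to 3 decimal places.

For each hypothesis, P(data | H) works out to: P(data | r = 2) = (3/5)(3/5)(2/5) = 18/125; P(data | r = 3) = (2/5)(2/5)(3/5) = 12/125; P(data | r = 4) = (1/5)(1/5)(4/5) = 4/125.
Weighting by the prior gives 1/3 · 18/125 = 6/125, 1/3 · 12/125 = 4/125, 1/3 · 4/125 = 4/375; with total 34/375.
Dividing through by the total gives posterior P(r = 2 | data) = 9/17, P(r = 3 | data) = 6/17, P(r = 4 | data) = 2/17.
The predictive probability is P(white next | data) = (3/5)(9/17) + (2/5)(6/17) + (1/5)(2/17) = 41/85.

0.482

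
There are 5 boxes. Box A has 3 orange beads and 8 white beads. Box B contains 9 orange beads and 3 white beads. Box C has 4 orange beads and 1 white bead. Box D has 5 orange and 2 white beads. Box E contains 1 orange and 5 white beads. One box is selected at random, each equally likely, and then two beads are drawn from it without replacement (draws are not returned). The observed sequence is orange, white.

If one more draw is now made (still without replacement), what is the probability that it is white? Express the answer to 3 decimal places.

Compute the likelihood of the observed sequence for each case: P(data | box A) = (3/11)(8/10) = 0.21818; P(data | box B) = (9/12)(3/11) = 0.20455; P(data | box C) = (4/5)(1/4) = 0.2; P(data | box D) = (5/7)(2/6) = 0.2381; P(data | box E) = (1/6)(5/5) = 0.16667.
Weighting by the prior gives 1/5 · 0.21818 = 0.043636, 1/5 · 0.20455 = 0.040909, 1/5 · 0.2 = 0.04, 1/5 · 0.2381 = 0.047619, 1/5 · 0.16667 = 0.033333; summing to 0.2055.
Normalising, the posterior is P(box A | data) = 0.21234, P(box B | data) = 0.19907, P(box C | data) = 0.19465, P(box D | data) = 0.23173, P(box E | data) = 0.16221.
The predictive probability is P(white next | data) = (7/9)(0.21234) + (1/5)(0.19907) + (0)(0.19465) + (1/5)(0.23173) + (1)(0.16221) = 0.41352.

0.414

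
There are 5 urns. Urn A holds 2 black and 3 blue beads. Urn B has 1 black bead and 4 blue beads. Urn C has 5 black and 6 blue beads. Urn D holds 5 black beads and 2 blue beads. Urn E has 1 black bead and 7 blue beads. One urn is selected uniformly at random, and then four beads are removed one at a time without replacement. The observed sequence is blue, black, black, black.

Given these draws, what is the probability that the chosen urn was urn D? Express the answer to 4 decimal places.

0.7586

For each hypothesis, P(data | H) works out to: P(data | urn A) = (3/5)(2/4)(1/3)(0/2) = 0; P(data | urn B) = (4/5)(1/4)(0/3) = 0; P(data | urn C) = (6/11)(5/10)(4/9)(3/8) = 1/22; P(data | urn D) = (2/7)(5/6)(4/5)(3/4) = 1/7; P(data | urn E) = (7/8)(1/7)(0/6) = 0.
Weighting by the prior gives 1/5 · 0 = 0, 1/5 · 0 = 0, 1/5 · 1/22 = 1/110, 1/5 · 1/7 = 1/35, 1/5 · 0 = 0; these sum to 29/770.
Therefore the posterior P(urn D | data) = (1/35) / (29/770) = 22/29.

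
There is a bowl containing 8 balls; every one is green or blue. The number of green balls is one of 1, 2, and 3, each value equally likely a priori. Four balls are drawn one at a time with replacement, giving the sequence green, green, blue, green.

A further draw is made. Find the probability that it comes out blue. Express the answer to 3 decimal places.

0.666

The likelihood of the observed sequence under each hypothesis: P(data | r = 1) = (1/8)(1/8)(7/8)(1/8) = 0.001709; P(data | r = 2) = (2/8)(2/8)(6/8)(2/8) = 0.011719; P(data | r = 3) = (3/8)(3/8)(5/8)(3/8) = 0.032959.
Weighting by the prior gives 1/3 · 0.001709 = 0.00056966, 1/3 · 0.011719 = 0.0039062, 1/3 · 0.032959 = 0.010986; these sum to 0.015462.
The posterior is then P(r = 1 | data) = 0.036842, P(r = 2 | data) = 0.25263, P(r = 3 | data) = 0.71053.
Averaging over the posterior, P(blue next | data) = (7/8)(0.036842) + (3/4)(0.25263) + (5/8)(0.71053) = 0.66579.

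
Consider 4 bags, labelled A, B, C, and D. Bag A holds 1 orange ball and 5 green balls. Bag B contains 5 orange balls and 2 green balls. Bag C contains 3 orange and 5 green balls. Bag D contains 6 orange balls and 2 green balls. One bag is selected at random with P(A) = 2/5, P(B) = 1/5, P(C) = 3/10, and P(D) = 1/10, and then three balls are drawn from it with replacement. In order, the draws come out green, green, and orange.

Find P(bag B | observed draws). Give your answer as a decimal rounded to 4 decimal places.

Under each hypothesis, the probability of the observed sequence is: P(data | bag A) = (5/6)(5/6)(1/6) = 0.11574; P(data | bag B) = (2/7)(2/7)(5/7) = 0.058309; P(data | bag C) = (5/8)(5/8)(3/8) = 0.14648; P(data | bag D) = (2/8)(2/8)(6/8) = 0.046875.
Weighting by the prior gives 2/5 · 0.11574 = 0.046296, 1/5 · 0.058309 = 0.011662, 3/10 · 0.14648 = 0.043945, 1/10 · 0.046875 = 0.0046875; with total 0.10659.
Hence P(bag B | data) = (0.011662) / (0.10659) = 0.10941.

0.1094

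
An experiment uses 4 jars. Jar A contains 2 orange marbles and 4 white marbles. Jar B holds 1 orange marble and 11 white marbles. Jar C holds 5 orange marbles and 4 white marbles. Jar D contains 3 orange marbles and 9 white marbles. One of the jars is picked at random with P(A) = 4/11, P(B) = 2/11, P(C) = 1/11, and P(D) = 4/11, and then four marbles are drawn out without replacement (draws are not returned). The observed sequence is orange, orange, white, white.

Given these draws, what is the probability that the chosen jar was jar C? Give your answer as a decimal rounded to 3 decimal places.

Under each hypothesis, the probability of the observed sequence is: P(data | jar A) = (2/6)(1/5)(4/4)(3/3) = 0.066667; P(data | jar B) = (1/12)(0/11) = 0; P(data | jar C) = (5/9)(4/8)(4/7)(3/6) = 0.079365; P(data | jar D) = (3/12)(2/11)(9/10)(8/9) = 0.036364.
Weighting by the prior gives 4/11 · 0.066667 = 0.024242, 2/11 · 0 = 0, 1/11 · 0.079365 = 0.007215, 4/11 · 0.036364 = 0.013223; summing to 0.044681.
So P(jar C | data) = (0.007215) / (0.044681) = 0.16148.

0.161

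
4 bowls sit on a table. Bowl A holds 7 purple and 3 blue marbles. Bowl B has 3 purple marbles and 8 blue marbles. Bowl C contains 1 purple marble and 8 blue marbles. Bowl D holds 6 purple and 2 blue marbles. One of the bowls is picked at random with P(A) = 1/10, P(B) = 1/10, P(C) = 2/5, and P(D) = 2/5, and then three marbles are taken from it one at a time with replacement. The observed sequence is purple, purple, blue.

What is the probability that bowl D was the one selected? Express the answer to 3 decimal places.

The likelihood of the observed sequence under each hypothesis: P(data | bowl A) = (7/10)(7/10)(3/10) = 0.147; P(data | bowl B) = (3/11)(3/11)(8/11) = 0.054095; P(data | bowl C) = (1/9)(1/9)(8/9) = 0.010974; P(data | bowl D) = (6/8)(6/8)(2/8) = 0.14062.
The prior-weighted likelihoods are 1/10 · 0.147 = 0.0147, 1/10 · 0.054095 = 0.0054095, 2/5 · 0.010974 = 0.0043896, 2/5 · 0.14062 = 0.05625; with total 0.080749.
By Bayes' rule, P(bowl D | data) = (0.05625) / (0.080749) = 0.6966.

0.697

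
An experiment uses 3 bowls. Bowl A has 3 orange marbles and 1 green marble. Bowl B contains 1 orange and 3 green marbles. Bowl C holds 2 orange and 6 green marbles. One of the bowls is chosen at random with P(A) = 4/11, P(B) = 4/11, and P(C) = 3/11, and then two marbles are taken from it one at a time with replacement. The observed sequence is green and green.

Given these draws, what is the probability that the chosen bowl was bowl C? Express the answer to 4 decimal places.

Compute the likelihood of the observed sequence for each case: P(data | bowl A) = (1/4)(1/4) = 1/16; P(data | bowl B) = (3/4)(3/4) = 9/16; P(data | bowl C) = (6/8)(6/8) = 9/16.
Weighting by the prior gives 4/11 · 1/16 = 1/44, 4/11 · 9/16 = 9/44, 3/11 · 9/16 = 27/176; these sum to 67/176.
Therefore the posterior P(bowl C | data) = (27/176) / (67/176) = 27/67.

0.4030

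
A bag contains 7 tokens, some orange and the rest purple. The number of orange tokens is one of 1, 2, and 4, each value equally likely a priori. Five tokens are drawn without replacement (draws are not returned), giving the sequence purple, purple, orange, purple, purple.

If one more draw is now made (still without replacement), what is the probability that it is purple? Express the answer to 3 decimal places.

The likelihood of the observed sequence under each hypothesis: P(data | r = 1) = (6/7)(5/6)(1/5)(4/4)(3/3) = 1/7; P(data | r = 2) = (5/7)(4/6)(2/5)(3/4)(2/3) = 2/21; P(data | r = 4) = (3/7)(2/6)(4/5)(1/4)(0/3) = 0.
Weighting by the prior gives 1/3 · 1/7 = 1/21, 1/3 · 2/21 = 2/63, 1/3 · 0 = 0; with total 5/63.
The posterior is then P(r = 1 | data) = 3/5, P(r = 2 | data) = 2/5, P(r = 4 | data) = 0.
The predictive probability is P(purple next | data) = (1)(3/5) + (1/2)(2/5) = 4/5.

0.800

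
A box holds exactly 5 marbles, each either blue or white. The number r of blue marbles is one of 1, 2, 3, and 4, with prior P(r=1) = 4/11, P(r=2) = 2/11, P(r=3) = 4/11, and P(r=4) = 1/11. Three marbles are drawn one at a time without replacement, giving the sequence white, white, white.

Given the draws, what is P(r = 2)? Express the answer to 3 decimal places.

0.111

The likelihood of the observed sequence under each hypothesis: P(data | r = 1) = (4/5)(3/4)(2/3) = 2/5; P(data | r = 2) = (3/5)(2/4)(1/3) = 1/10; P(data | r = 3) = (2/5)(1/4)(0/3) = 0; P(data | r = 4) = (1/5)(0/4) = 0.
The prior-weighted likelihoods are 4/11 · 2/5 = 8/55, 2/11 · 1/10 = 1/55, 4/11 · 0 = 0, 1/11 · 0 = 0; summing to 9/55.
So P(r = 2 | data) = (1/55) / (9/55) = 1/9.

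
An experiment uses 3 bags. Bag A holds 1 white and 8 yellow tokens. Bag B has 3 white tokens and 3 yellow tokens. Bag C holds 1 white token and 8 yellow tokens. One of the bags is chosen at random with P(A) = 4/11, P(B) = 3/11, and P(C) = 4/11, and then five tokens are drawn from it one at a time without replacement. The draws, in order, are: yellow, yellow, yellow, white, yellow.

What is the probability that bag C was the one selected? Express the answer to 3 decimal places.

The likelihood of the observed sequence under each hypothesis: P(data | bag A) = (8/9)(7/8)(6/7)(1/6)(5/5) = 1/9; P(data | bag B) = (3/6)(2/5)(1/4)(3/3)(0/2) = 0; P(data | bag C) = (8/9)(7/8)(6/7)(1/6)(5/5) = 1/9.
The prior-weighted likelihoods are 4/11 · 1/9 = 4/99, 3/11 · 0 = 0, 4/11 · 1/9 = 4/99; with total 8/99.
By Bayes' rule, P(bag C | data) = (4/99) / (8/99) = 1/2.

0.500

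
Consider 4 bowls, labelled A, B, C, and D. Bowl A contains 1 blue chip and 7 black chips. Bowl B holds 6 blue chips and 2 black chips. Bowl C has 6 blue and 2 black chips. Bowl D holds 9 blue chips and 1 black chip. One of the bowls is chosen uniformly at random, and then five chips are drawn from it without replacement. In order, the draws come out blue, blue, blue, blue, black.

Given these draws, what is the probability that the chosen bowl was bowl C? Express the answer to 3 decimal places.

0.341

The likelihood of the observed sequence under each hypothesis: P(data | bowl A) = (1/8)(0/7) = 0; P(data | bowl B) = (6/8)(5/7)(4/6)(3/5)(2/4) = 3/28; P(data | bowl C) = (6/8)(5/7)(4/6)(3/5)(2/4) = 3/28; P(data | bowl D) = (9/10)(8/9)(7/8)(6/7)(1/6) = 1/10.
Multiplying each by its prior: 1/4 · 0 = 0, 1/4 · 3/28 = 3/112, 1/4 · 3/28 = 3/112, 1/4 · 1/10 = 1/40; summing to 11/140.
So P(bowl C | data) = (3/112) / (11/140) = 15/44.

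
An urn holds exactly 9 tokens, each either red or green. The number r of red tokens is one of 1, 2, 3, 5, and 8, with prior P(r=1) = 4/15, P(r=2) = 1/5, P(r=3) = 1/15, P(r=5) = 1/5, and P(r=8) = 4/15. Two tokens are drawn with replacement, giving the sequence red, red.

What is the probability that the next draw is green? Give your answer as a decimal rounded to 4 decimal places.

0.2266

For each hypothesis, P(data | H) works out to: P(data | r = 1) = (1/9)(1/9) = 0.012346; P(data | r = 2) = (2/9)(2/9) = 0.049383; P(data | r = 3) = (3/9)(3/9) = 0.11111; P(data | r = 5) = (5/9)(5/9) = 0.30864; P(data | r = 8) = (8/9)(8/9) = 0.79012.
The prior-weighted likelihoods are 4/15 · 0.012346 = 0.0032922, 1/5 · 0.049383 = 0.0098765, 1/15 · 0.11111 = 0.0074074, 1/5 · 0.30864 = 0.061728, 4/15 · 0.79012 = 0.2107; these sum to 0.293.
The posterior is then P(r = 1 | data) = 0.011236, P(r = 2 | data) = 0.033708, P(r = 3 | data) = 0.025281, P(r = 5 | data) = 0.21067, P(r = 8 | data) = 0.7191.
So P(green next | data) = Σ P(green next | H) P(H | data) = (8/9)(0.011236) + (7/9)(0.033708) + (2/3)(0.025281) + (4/9)(0.21067) + (1/9)(0.7191) = 0.22659.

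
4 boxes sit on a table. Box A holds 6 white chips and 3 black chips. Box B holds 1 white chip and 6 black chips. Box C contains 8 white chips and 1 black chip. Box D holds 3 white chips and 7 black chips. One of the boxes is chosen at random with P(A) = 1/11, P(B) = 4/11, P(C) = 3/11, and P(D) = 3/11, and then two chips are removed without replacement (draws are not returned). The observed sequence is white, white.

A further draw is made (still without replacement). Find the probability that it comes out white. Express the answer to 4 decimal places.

0.7672

Under each hypothesis, the probability of the observed sequence is: P(data | box A) = (6/9)(5/8) = 5/12; P(data | box B) = (1/7)(0/6) = 0; P(data | box C) = (8/9)(7/8) = 7/9; P(data | box D) = (3/10)(2/9) = 1/15.
Weighting by the prior gives 1/11 · 5/12 = 5/132, 4/11 · 0 = 0, 3/11 · 7/9 = 7/33, 3/11 · 1/15 = 1/55; summing to 59/220.
Normalising, the posterior is P(box A | data) = 0.14124, P(box B | data) = 0, P(box C | data) = 0.79096, P(box D | data) = 0.067797.
The predictive probability is P(white next | data) = (4/7)(0.14124) + (6/7)(0.79096) + (1/8)(0.067797) = 0.76715.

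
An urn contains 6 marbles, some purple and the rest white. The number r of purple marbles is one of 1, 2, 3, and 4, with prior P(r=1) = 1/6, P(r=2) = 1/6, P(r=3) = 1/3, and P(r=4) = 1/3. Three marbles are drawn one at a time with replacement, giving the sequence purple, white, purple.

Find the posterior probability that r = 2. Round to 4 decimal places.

0.1151

Under each hypothesis, the probability of the observed sequence is: P(data | r = 1) = (1/6)(5/6)(1/6) = 0.023148; P(data | r = 2) = (2/6)(4/6)(2/6) = 0.074074; P(data | r = 3) = (3/6)(3/6)(3/6) = 0.125; P(data | r = 4) = (4/6)(2/6)(4/6) = 0.14815.
Weighting by the prior gives 1/6 · 0.023148 = 0.003858, 1/6 · 0.074074 = 0.012346, 1/3 · 0.125 = 0.041667, 1/3 · 0.14815 = 0.049383; summing to 0.10725.
Therefore the posterior P(r = 2 | data) = (0.012346) / (0.10725) = 0.11511.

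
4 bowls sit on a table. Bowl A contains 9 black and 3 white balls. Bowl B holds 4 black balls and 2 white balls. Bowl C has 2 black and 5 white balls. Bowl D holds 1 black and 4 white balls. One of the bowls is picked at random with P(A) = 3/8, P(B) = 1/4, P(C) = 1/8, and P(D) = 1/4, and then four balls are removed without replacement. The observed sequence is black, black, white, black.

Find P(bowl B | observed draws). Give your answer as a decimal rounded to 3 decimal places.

0.411

Compute the likelihood of the observed sequence for each case: P(data | bowl A) = (9/12)(8/11)(3/10)(7/9) = 0.12727; P(data | bowl B) = (4/6)(3/5)(2/4)(2/3) = 0.13333; P(data | bowl C) = (2/7)(1/6)(5/5)(0/4) = 0; P(data | bowl D) = (1/5)(0/4) = 0.
Multiplying each by its prior: 3/8 · 0.12727 = 0.047727, 1/4 · 0.13333 = 0.033333, 1/8 · 0 = 0, 1/4 · 0 = 0; these sum to 0.081061.
So P(bowl B | data) = (0.033333) / (0.081061) = 0.41121.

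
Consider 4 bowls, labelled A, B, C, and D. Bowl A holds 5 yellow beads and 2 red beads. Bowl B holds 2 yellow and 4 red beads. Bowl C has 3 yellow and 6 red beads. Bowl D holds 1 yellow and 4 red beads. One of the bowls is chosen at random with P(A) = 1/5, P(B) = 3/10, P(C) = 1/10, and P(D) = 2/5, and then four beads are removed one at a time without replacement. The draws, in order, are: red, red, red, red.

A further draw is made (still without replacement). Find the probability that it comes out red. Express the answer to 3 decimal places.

0.043

The likelihood of the observed sequence under each hypothesis: P(data | bowl A) = (2/7)(1/6)(0/5) = 0; P(data | bowl B) = (4/6)(3/5)(2/4)(1/3) = 1/15; P(data | bowl C) = (6/9)(5/8)(4/7)(3/6) = 5/42; P(data | bowl D) = (4/5)(3/4)(2/3)(1/2) = 1/5.
Weighting by the prior gives 1/5 · 0 = 0, 3/10 · 1/15 = 1/50, 1/10 · 5/42 = 1/84, 2/5 · 1/5 = 2/25; these sum to 47/420.
Dividing through by the total gives posterior P(bowl A | data) = 0, P(bowl B | data) = 42/235, P(bowl C | data) = 5/47, P(bowl D | data) = 168/235.
So P(red next | data) = Σ P(red next | H) P(H | data) = (0)(42/235) + (2/5)(5/47) + (0)(168/235) = 2/47.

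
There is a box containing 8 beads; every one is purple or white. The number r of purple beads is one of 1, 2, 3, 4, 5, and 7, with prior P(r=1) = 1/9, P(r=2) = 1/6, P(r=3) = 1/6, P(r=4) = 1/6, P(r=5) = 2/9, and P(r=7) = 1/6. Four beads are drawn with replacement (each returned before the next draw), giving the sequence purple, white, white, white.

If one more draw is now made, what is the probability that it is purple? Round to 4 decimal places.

The likelihood of the observed sequence under each hypothesis: P(data | r = 1) = (1/8)(7/8)(7/8)(7/8) = 0.08374; P(data | r = 2) = (2/8)(6/8)(6/8)(6/8) = 0.10547; P(data | r = 3) = (3/8)(5/8)(5/8)(5/8) = 0.091553; P(data | r = 4) = (4/8)(4/8)(4/8)(4/8) = 0.0625; P(data | r = 5) = (5/8)(3/8)(3/8)(3/8) = 0.032959; P(data | r = 7) = (7/8)(1/8)(1/8)(1/8) = 0.001709.
Weighting by the prior gives 1/9 · 0.08374 = 0.0093045, 1/6 · 0.10547 = 0.017578, 1/6 · 0.091553 = 0.015259, 1/6 · 0.0625 = 0.010417, 2/9 · 0.032959 = 0.0073242, 1/6 · 0.001709 = 0.00028483; these sum to 0.060167.
Dividing through by the total gives posterior P(r = 1 | data) = 0.15464, P(r = 2 | data) = 0.29216, P(r = 3 | data) = 0.25361, P(r = 4 | data) = 0.17313, P(r = 5 | data) = 0.12173, P(r = 7 | data) = 0.004734.
The predictive probability is P(purple next | data) = (1/8)(0.15464) + (1/4)(0.29216) + (3/8)(0.25361) + (1/2)(0.17313) + (5/8)(0.12173) + (7/8)(0.004734) = 0.35426.

0.3543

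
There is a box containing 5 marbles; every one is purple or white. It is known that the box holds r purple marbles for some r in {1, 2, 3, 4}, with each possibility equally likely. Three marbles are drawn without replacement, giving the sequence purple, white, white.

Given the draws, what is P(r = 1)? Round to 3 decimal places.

0.400

For each hypothesis, P(data | H) works out to: P(data | r = 1) = (1/5)(4/4)(3/3) = 1/5; P(data | r = 2) = (2/5)(3/4)(2/3) = 1/5; P(data | r = 3) = (3/5)(2/4)(1/3) = 1/10; P(data | r = 4) = (4/5)(1/4)(0/3) = 0.
Multiplying each by its prior: 1/4 · 1/5 = 1/20, 1/4 · 1/5 = 1/20, 1/4 · 1/10 = 1/40, 1/4 · 0 = 0; these sum to 1/8.
By Bayes' rule, P(r = 1 | data) = (1/20) / (1/8) = 2/5.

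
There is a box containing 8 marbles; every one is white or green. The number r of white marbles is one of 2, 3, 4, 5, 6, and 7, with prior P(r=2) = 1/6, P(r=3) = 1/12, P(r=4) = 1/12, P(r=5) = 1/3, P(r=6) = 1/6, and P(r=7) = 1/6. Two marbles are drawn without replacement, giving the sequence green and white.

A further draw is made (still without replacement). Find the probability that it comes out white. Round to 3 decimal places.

The likelihood of the observed sequence under each hypothesis: P(data | r = 2) = (6/8)(2/7) = 3/14; P(data | r = 3) = (5/8)(3/7) = 15/56; P(data | r = 4) = (4/8)(4/7) = 2/7; P(data | r = 5) = (3/8)(5/7) = 15/56; P(data | r = 6) = (2/8)(6/7) = 3/14; P(data | r = 7) = (1/8)(7/7) = 1/8.
Multiplying each by its prior: 1/6 · 3/14 = 1/28, 1/12 · 15/56 = 5/224, 1/12 · 2/7 = 1/42, 1/3 · 15/56 = 5/56, 1/6 · 3/14 = 1/28, 1/6 · 1/8 = 1/48; these sum to 51/224.
The posterior is then P(r = 2 | data) = 8/51, P(r = 3 | data) = 5/51, P(r = 4 | data) = 16/153, P(r = 5 | data) = 20/51, P(r = 6 | data) = 8/51, P(r = 7 | data) = 14/153.
So P(white next | data) = Σ P(white next | H) P(H | data) = (1/6)(8/51) + (1/3)(5/51) + (1/2)(16/153) + (2/3)(20/51) + (5/6)(8/51) + (1)(14/153) = 91/153.

0.595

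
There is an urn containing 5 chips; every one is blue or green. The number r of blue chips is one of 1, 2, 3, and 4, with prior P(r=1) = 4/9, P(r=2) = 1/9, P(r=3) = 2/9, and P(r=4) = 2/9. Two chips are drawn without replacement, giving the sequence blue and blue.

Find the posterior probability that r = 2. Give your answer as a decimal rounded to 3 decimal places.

0.053

Compute the likelihood of the observed sequence for each case: P(data | r = 1) = (1/5)(0/4) = 0; P(data | r = 2) = (2/5)(1/4) = 1/10; P(data | r = 3) = (3/5)(2/4) = 3/10; P(data | r = 4) = (4/5)(3/4) = 3/5.
Multiplying each by its prior: 4/9 · 0 = 0, 1/9 · 1/10 = 1/90, 2/9 · 3/10 = 1/15, 2/9 · 3/5 = 2/15; summing to 19/90.
Hence P(r = 2 | data) = (1/90) / (19/90) = 1/19.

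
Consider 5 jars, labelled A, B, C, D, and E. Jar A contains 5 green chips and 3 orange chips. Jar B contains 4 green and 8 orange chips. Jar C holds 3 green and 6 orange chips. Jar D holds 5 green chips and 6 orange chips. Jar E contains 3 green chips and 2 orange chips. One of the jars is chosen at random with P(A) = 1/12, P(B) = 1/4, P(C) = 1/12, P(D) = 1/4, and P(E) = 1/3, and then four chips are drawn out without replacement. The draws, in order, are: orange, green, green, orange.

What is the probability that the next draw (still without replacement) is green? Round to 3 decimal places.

0.652

Compute the likelihood of the observed sequence for each case: P(data | jar A) = (3/8)(5/7)(4/6)(2/5) = 0.071429; P(data | jar B) = (8/12)(4/11)(3/10)(7/9) = 0.056566; P(data | jar C) = (6/9)(3/8)(2/7)(5/6) = 0.059524; P(data | jar D) = (6/11)(5/10)(4/9)(5/8) = 0.075758; P(data | jar E) = (2/5)(3/4)(2/3)(1/2) = 0.1.
The prior-weighted likelihoods are 1/12 · 0.071429 = 0.0059524, 1/4 · 0.056566 = 0.014141, 1/12 · 0.059524 = 0.0049603, 1/4 · 0.075758 = 0.018939, 1/3 · 0.1 = 0.033333; with total 0.077327.
The posterior is then P(jar A | data) = 0.076977, P(jar B | data) = 0.18288, P(jar C | data) = 0.064147, P(jar D | data) = 0.24493, P(jar E | data) = 0.43107.
Averaging over the posterior, P(green next | data) = (3/4)(0.076977) + (1/4)(0.18288) + (1/5)(0.064147) + (3/7)(0.24493) + (1)(0.43107) = 0.65232.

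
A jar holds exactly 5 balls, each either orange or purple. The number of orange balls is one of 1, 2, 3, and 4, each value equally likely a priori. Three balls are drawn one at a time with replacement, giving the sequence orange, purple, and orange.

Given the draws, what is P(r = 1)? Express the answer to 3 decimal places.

Compute the likelihood of the observed sequence for each case: P(data | r = 1) = (1/5)(4/5)(1/5) = 4/125; P(data | r = 2) = (2/5)(3/5)(2/5) = 12/125; P(data | r = 3) = (3/5)(2/5)(3/5) = 18/125; P(data | r = 4) = (4/5)(1/5)(4/5) = 16/125.
Weighting by the prior gives 1/4 · 4/125 = 1/125, 1/4 · 12/125 = 3/125, 1/4 · 18/125 = 9/250, 1/4 · 16/125 = 4/125; summing to 1/10.
So P(r = 1 | data) = (1/125) / (1/10) = 2/25.

0.080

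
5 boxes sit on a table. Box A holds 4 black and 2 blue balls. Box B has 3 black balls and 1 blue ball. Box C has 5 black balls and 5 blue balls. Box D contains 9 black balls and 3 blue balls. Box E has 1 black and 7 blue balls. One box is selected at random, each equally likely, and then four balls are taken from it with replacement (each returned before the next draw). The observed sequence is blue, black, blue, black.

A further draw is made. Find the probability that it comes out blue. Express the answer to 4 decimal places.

0.3902

For each hypothesis, P(data | H) works out to: P(data | box A) = (2/6)(4/6)(2/6)(4/6) = 0.049383; P(data | box B) = (1/4)(3/4)(1/4)(3/4) = 0.035156; P(data | box C) = (5/10)(5/10)(5/10)(5/10) = 0.0625; P(data | box D) = (3/12)(9/12)(3/12)(9/12) = 0.035156; P(data | box E) = (7/8)(1/8)(7/8)(1/8) = 0.011963.
The prior-weighted likelihoods are 1/5 · 0.049383 = 0.0098765, 1/5 · 0.035156 = 0.0070313, 1/5 · 0.0625 = 0.0125, 1/5 · 0.035156 = 0.0070313, 1/5 · 0.011963 = 0.0023926; summing to 0.038832.
Dividing through by the total gives posterior P(box A | data) = 0.25434, P(box B | data) = 0.18107, P(box C | data) = 0.3219, P(box D | data) = 0.18107, P(box E | data) = 0.061614.
Averaging over the posterior, P(blue next | data) = (1/3)(0.25434) + (1/4)(0.18107) + (1/2)(0.3219) + (1/4)(0.18107) + (7/8)(0.061614) = 0.39018.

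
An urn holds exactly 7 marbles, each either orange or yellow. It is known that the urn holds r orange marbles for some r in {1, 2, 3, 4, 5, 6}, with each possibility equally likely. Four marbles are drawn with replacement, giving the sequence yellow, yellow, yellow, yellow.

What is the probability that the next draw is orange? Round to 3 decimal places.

For each hypothesis, P(data | H) works out to: P(data | r = 1) = (6/7)(6/7)(6/7)(6/7) = 0.53978; P(data | r = 2) = (5/7)(5/7)(5/7)(5/7) = 0.26031; P(data | r = 3) = (4/7)(4/7)(4/7)(4/7) = 0.10662; P(data | r = 4) = (3/7)(3/7)(3/7)(3/7) = 0.033736; P(data | r = 5) = (2/7)(2/7)(2/7)(2/7) = 0.0066639; P(data | r = 6) = (1/7)(1/7)(1/7)(1/7) = 0.00041649.
Weighting by the prior gives 1/6 · 0.53978 = 0.089963, 1/6 · 0.26031 = 0.043385, 1/6 · 0.10662 = 0.01777, 1/6 · 0.033736 = 0.0056227, 1/6 · 0.0066639 = 0.0011106, 1/6 · 0.00041649 = 6.9416e-05; these sum to 0.15792.
Normalising, the posterior is P(r = 1 | data) = 0.56967, P(r = 2 | data) = 0.27473, P(r = 3 | data) = 0.11253, P(r = 4 | data) = 0.035604, P(r = 5 | data) = 0.007033, P(r = 6 | data) = 0.00043956.
The predictive probability is P(orange next | data) = (1/7)(0.56967) + (2/7)(0.27473) + (3/7)(0.11253) + (4/7)(0.035604) + (5/7)(0.007033) + (6/7)(0.00043956) = 0.23385.

0.234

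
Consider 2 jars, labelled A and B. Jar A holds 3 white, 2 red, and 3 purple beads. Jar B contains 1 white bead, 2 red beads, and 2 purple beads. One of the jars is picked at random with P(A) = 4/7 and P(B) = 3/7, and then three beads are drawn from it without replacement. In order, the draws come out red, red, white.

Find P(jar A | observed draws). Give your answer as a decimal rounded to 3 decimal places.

0.417

Compute the likelihood of the observed sequence for each case: P(data | jar A) = (2/8)(1/7)(3/6) = 1/56; P(data | jar B) = (2/5)(1/4)(1/3) = 1/30.
The prior-weighted likelihoods are 4/7 · 1/56 = 1/98, 3/7 · 1/30 = 1/70; these sum to 6/245.
Therefore the posterior P(jar A | data) = (1/98) / (6/245) = 5/12.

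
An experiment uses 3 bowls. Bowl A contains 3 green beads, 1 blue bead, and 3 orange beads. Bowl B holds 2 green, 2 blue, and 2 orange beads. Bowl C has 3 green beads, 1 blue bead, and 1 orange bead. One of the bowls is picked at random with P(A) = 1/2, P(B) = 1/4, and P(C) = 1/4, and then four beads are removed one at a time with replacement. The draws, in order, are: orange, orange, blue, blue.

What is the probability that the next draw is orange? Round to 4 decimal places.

The likelihood of the observed sequence under each hypothesis: P(data | bowl A) = (3/7)(3/7)(1/7)(1/7) = 0.0037484; P(data | bowl B) = (2/6)(2/6)(2/6)(2/6) = 0.012346; P(data | bowl C) = (1/5)(1/5)(1/5)(1/5) = 0.0016.
The prior-weighted likelihoods are 1/2 · 0.0037484 = 0.0018742, 1/4 · 0.012346 = 0.0030864, 1/4 · 0.0016 = 0.0004; summing to 0.0053606.
Normalising, the posterior is P(bowl A | data) = 0.34963, P(bowl B | data) = 0.57576, P(bowl C | data) = 0.074618.
Averaging over the posterior, P(orange next | data) = (3/7)(0.34963) + (1/3)(0.57576) + (1/5)(0.074618) = 0.35668.

0.3567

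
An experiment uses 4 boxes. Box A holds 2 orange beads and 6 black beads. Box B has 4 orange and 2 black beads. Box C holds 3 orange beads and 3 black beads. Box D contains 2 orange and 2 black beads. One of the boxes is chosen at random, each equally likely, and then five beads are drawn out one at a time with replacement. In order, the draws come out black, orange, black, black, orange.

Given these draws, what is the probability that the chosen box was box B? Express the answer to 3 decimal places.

0.156

Compute the likelihood of the observed sequence for each case: P(data | box A) = (6/8)(2/8)(6/8)(6/8)(2/8) = 0.026367; P(data | box B) = (2/6)(4/6)(2/6)(2/6)(4/6) = 0.016461; P(data | box C) = (3/6)(3/6)(3/6)(3/6)(3/6) = 0.03125; P(data | box D) = (2/4)(2/4)(2/4)(2/4)(2/4) = 0.03125.
Weighting by the prior gives 1/4 · 0.026367 = 0.0065918, 1/4 · 0.016461 = 0.0041152, 1/4 · 0.03125 = 0.0078125, 1/4 · 0.03125 = 0.0078125; summing to 0.026332.
Therefore the posterior P(box B | data) = (0.0041152) / (0.026332) = 0.15628.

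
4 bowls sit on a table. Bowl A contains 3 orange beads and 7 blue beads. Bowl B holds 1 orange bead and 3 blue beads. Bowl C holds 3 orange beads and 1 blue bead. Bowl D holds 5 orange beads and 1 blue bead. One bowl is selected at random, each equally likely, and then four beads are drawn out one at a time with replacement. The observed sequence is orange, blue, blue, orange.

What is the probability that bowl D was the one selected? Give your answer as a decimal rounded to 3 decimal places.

0.144

Compute the likelihood of the observed sequence for each case: P(data | bowl A) = (3/10)(7/10)(7/10)(3/10) = 0.0441; P(data | bowl B) = (1/4)(3/4)(3/4)(1/4) = 0.035156; P(data | bowl C) = (3/4)(1/4)(1/4)(3/4) = 0.035156; P(data | bowl D) = (5/6)(1/6)(1/6)(5/6) = 0.01929.
The prior-weighted likelihoods are 1/4 · 0.0441 = 0.011025, 1/4 · 0.035156 = 0.0087891, 1/4 · 0.035156 = 0.0087891, 1/4 · 0.01929 = 0.0048225; with total 0.033426.
Therefore the posterior P(bowl D | data) = (0.0048225) / (0.033426) = 0.14428.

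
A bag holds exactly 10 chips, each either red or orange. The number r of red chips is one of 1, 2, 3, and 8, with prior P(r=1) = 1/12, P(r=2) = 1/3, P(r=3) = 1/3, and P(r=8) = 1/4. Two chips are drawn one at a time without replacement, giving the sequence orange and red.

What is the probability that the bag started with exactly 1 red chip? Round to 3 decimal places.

0.044

The likelihood of the observed sequence under each hypothesis: P(data | r = 1) = (9/10)(1/9) = 1/10; P(data | r = 2) = (8/10)(2/9) = 8/45; P(data | r = 3) = (7/10)(3/9) = 7/30; P(data | r = 8) = (2/10)(8/9) = 8/45.
Multiplying each by its prior: 1/12 · 1/10 = 1/120, 1/3 · 8/45 = 8/135, 1/3 · 7/30 = 7/90, 1/4 · 8/45 = 2/45; summing to 41/216.
Hence P(r = 1 | data) = (1/120) / (41/216) = 9/205.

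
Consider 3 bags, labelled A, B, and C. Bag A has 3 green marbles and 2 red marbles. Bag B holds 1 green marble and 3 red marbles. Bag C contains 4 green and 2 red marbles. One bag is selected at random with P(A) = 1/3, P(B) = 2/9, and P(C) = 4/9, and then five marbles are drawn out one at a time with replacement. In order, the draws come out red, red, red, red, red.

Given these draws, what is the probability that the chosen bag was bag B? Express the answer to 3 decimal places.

0.910

Compute the likelihood of the observed sequence for each case: P(data | bag A) = (2/5)(2/5)(2/5)(2/5)(2/5) = 0.01024; P(data | bag B) = (3/4)(3/4)(3/4)(3/4)(3/4) = 0.2373; P(data | bag C) = (2/6)(2/6)(2/6)(2/6)(2/6) = 0.0041152.
Weighting by the prior gives 1/3 · 0.01024 = 0.0034133, 2/9 · 0.2373 = 0.052734, 4/9 · 0.0041152 = 0.001829; summing to 0.057977.
So P(bag B | data) = (0.052734) / (0.057977) = 0.90958.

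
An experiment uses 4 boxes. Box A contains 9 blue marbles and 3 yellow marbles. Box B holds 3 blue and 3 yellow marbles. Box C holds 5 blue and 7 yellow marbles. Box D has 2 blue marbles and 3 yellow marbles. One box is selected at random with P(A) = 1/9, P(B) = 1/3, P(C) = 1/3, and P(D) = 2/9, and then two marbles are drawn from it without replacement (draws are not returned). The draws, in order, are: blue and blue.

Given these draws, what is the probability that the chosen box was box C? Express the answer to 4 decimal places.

For each hypothesis, P(data | H) works out to: P(data | box A) = (9/12)(8/11) = 6/11; P(data | box B) = (3/6)(2/5) = 1/5; P(data | box C) = (5/12)(4/11) = 5/33; P(data | box D) = (2/5)(1/4) = 1/10.
Multiplying each by its prior: 1/9 · 6/11 = 2/33, 1/3 · 1/5 = 1/15, 1/3 · 5/33 = 5/99, 2/9 · 1/10 = 1/45; with total 1/5.
By Bayes' rule, P(box C | data) = (5/99) / (1/5) = 25/99.

0.2525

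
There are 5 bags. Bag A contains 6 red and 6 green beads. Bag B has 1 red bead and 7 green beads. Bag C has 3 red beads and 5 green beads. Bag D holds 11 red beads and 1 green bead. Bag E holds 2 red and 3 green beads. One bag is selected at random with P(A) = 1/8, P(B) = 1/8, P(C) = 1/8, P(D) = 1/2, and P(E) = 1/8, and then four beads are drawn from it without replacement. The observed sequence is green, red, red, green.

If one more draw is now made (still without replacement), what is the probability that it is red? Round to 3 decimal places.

The likelihood of the observed sequence under each hypothesis: P(data | bag A) = (6/12)(6/11)(5/10)(5/9) = 0.075758; P(data | bag B) = (7/8)(1/7)(0/6) = 0; P(data | bag C) = (5/8)(3/7)(2/6)(4/5) = 0.071429; P(data | bag D) = (1/12)(11/11)(10/10)(0/9) = 0; P(data | bag E) = (3/5)(2/4)(1/3)(2/2) = 0.1.
The prior-weighted likelihoods are 1/8 · 0.075758 = 0.0094697, 1/8 · 0 = 0, 1/8 · 0.071429 = 0.0089286, 1/2 · 0 = 0, 1/8 · 0.1 = 0.0125; summing to 0.030898.
The posterior is then P(bag A | data) = 0.30648, P(bag B | data) = 0, P(bag C | data) = 0.28897, P(bag D | data) = 0, P(bag E | data) = 0.40455.
So P(red next | data) = Σ P(red next | H) P(H | data) = (1/2)(0.30648) + (1/4)(0.28897) + (0)(0.40455) = 0.22548.

0.225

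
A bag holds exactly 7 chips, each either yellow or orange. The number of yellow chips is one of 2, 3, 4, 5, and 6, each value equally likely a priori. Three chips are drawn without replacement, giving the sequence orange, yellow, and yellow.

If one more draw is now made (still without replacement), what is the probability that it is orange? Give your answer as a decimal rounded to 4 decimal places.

Compute the likelihood of the observed sequence for each case: P(data | r = 2) = (5/7)(2/6)(1/5) = 1/21; P(data | r = 3) = (4/7)(3/6)(2/5) = 4/35; P(data | r = 4) = (3/7)(4/6)(3/5) = 6/35; P(data | r = 5) = (2/7)(5/6)(4/5) = 4/21; P(data | r = 6) = (1/7)(6/6)(5/5) = 1/7.
Multiplying each by its prior: 1/5 · 1/21 = 1/105, 1/5 · 4/35 = 4/175, 1/5 · 6/35 = 6/175, 1/5 · 4/21 = 4/105, 1/5 · 1/7 = 1/35; with total 2/15.
Normalising, the posterior is P(r = 2 | data) = 1/14, P(r = 3 | data) = 6/35, P(r = 4 | data) = 9/35, P(r = 5 | data) = 2/7, P(r = 6 | data) = 3/14.
So P(orange next | data) = Σ P(orange next | H) P(H | data) = (1)(1/14) + (3/4)(6/35) + (1/2)(9/35) + (1/4)(2/7) + (0)(3/14) = 2/5.

0.4000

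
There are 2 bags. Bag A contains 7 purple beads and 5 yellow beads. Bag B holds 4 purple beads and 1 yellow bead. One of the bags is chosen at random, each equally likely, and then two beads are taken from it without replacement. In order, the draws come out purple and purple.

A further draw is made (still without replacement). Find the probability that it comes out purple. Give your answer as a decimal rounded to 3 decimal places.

Under each hypothesis, the probability of the observed sequence is: P(data | bag A) = (7/12)(6/11) = 7/22; P(data | bag B) = (4/5)(3/4) = 3/5.
Weighting by the prior gives 1/2 · 7/22 = 7/44, 1/2 · 3/5 = 3/10; with total 101/220.
Dividing through by the total gives posterior P(bag A | data) = 35/101, P(bag B | data) = 66/101.
So P(purple next | data) = Σ P(purple next | H) P(H | data) = (1/2)(35/101) + (2/3)(66/101) = 123/202.

0.609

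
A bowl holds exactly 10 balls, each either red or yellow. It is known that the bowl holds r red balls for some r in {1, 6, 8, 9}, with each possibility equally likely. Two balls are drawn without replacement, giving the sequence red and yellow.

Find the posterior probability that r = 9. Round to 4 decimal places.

0.1552

The likelihood of the observed sequence under each hypothesis: P(data | r = 1) = (1/10)(9/9) = 1/10; P(data | r = 6) = (6/10)(4/9) = 4/15; P(data | r = 8) = (8/10)(2/9) = 8/45; P(data | r = 9) = (9/10)(1/9) = 1/10.
Weighting by the prior gives 1/4 · 1/10 = 1/40, 1/4 · 4/15 = 1/15, 1/4 · 8/45 = 2/45, 1/4 · 1/10 = 1/40; summing to 29/180.
Therefore the posterior P(r = 9 | data) = (1/40) / (29/180) = 9/58.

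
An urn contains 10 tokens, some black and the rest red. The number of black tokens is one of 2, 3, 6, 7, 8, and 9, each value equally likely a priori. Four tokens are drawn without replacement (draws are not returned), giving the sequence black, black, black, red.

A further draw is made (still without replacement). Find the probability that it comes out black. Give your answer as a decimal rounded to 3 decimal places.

0.741

Under each hypothesis, the probability of the observed sequence is: P(data | r = 2) = (2/10)(1/9)(0/8) = 0; P(data | r = 3) = (3/10)(2/9)(1/8)(7/7) = 0.0083333; P(data | r = 6) = (6/10)(5/9)(4/8)(4/7) = 0.095238; P(data | r = 7) = (7/10)(6/9)(5/8)(3/7) = 0.125; P(data | r = 8) = (8/10)(7/9)(6/8)(2/7) = 0.13333; P(data | r = 9) = (9/10)(8/9)(7/8)(1/7) = 0.1.
The prior-weighted likelihoods are 1/6 · 0 = 0, 1/6 · 0.0083333 = 0.0013889, 1/6 · 0.095238 = 0.015873, 1/6 · 0.125 = 0.020833, 1/6 · 0.13333 = 0.022222, 1/6 · 0.1 = 0.016667; summing to 0.076984.
The posterior is then P(r = 2 | data) = 0, P(r = 3 | data) = 0.018041, P(r = 6 | data) = 0.20619, P(r = 7 | data) = 0.27062, P(r = 8 | data) = 0.28866, P(r = 9 | data) = 0.21649.
So P(black next | data) = Σ P(black next | H) P(H | data) = (0)(0.018041) + (1/2)(0.20619) + (2/3)(0.27062) + (5/6)(0.28866) + (1)(0.21649) = 0.74055.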